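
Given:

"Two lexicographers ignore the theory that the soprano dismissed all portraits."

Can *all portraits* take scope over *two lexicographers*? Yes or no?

*all portraits* sits inside the complex NP *the theory that the soprano dismissed all portraits*.
The Complex NP Constraint bars QR out of the complement clause of a noun.
There is no licit LF on which *all portraits* c-commands *two lexicographers*.

No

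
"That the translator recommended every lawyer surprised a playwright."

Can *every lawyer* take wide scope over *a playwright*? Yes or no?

No

The target quantifier *every lawyer* is part of the sentential subject *that the translator recommended every lawyer*.
Sentential subjects are islands: a quantifier inside the subject clause cannot raise over the matrix predicate.
There is no licit LF on which *every lawyer* c-commands *a playwright*.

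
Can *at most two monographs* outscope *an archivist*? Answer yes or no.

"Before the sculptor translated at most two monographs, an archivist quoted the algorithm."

No

*at most two monographs* is embedded in the adjunct clause *before the sculptor translated at most two monographs*.
Since the clause is an adjunct (not a complement), the Adjunct Condition blocks QR across its edge.
*at most two monographs* > *an archivist* would require crossing that boundary, which is illicit.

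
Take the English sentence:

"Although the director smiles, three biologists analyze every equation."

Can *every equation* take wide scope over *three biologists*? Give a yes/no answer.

Neither queried DP is inside the adjunct, so the adjunct-island constraint does not apply.
With no island boundary between them, the object can take inverse scope over the subject via ordinary QR within the clause.
Both orderings are possible: *three biologists* > *every equation* and *every equation* > *three biologists*.

Yes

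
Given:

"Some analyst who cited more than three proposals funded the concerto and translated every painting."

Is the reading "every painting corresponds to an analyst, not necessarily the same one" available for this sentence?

The paraphrase describes the scope ordering *every painting* > *some analyst*.
*every painting* occurs within one conjunct of the coordinate structure (*translated every painting*).
A quantifier cannot raise out of one conjunct of a coordination across the whole coordinate structure — the CSC applies to QR.
*every painting* > *some analyst* would require crossing that boundary, which is illicit.
(Only the surface reading survives: one fixed analyst with respect to all the relevant paintings.)

No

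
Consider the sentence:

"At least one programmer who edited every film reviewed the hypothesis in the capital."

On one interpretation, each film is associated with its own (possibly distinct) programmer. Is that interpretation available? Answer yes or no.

No

The described interpretation is the *every film* > *at least one programmer* scoping.
Structurally, *every film* is inside the relative clause *who edited every film*.
Relative clauses block scope extraction: QR cannot target a position outside the modified NP.
So *every film* cannot raise to a position above *at least one programmer*.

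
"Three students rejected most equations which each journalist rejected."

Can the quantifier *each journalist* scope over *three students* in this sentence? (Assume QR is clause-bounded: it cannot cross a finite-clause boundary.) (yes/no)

No

*each journalist* is embedded in the relative clause *which each journalist rejected* modifying *most equations*.
The relative clause forms an island for QR, so the quantifier is confined to the head noun's restrictor.
So the wide-scope reading for *each journalist* is blocked.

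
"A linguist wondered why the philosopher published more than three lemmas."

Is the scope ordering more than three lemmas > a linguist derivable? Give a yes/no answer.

No

The target quantifier *more than three lemmas* is part of the embedded question *why the philosopher published more than three lemmas*.
The wh-island constraint blocks QR out of an embedded interrogative.
So *more than three lemmas* cannot raise high enough to outscope *a linguist*; only the surface ordering *a linguist* > *more than three lemmas* is available.
(Only the surface reading survives: one fixed linguist with respect to all the relevant lemmas.)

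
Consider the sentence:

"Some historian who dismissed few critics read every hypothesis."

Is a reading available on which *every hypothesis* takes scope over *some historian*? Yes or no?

Yes

*every hypothesis* sits in the matrix clause, not in the relative clause on *some historian*.
With no island boundary between them, the object can take inverse scope over the subject via ordinary QR within the clause.
The sentence is scopally ambiguous between *some historian* > *every hypothesis* and *every hypothesis* > *some historian*.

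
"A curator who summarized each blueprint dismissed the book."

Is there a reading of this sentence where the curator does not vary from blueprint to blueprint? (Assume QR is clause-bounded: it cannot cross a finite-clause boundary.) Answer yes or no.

Yes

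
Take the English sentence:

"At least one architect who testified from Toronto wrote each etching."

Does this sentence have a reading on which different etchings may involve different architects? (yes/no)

Yes

The paraphrase describes the scope ordering *each etching* > *at least one architect*.
The RC *who testified from Toronto* is an island, but *each etching* is not inside it — it is the matrix object, a clausemate of *at least one architect*.
No island intervenes, so both surface and inverse scope are derivable.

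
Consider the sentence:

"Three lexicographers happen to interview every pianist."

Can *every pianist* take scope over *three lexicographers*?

Yes

The matrix predicate is a raising verb, whose infinitival complement is not a scope island — *every pianist* can QR into the matrix clause.
Clause-internal QR can adjoin the lower DP above the subject, yielding the inverse reading.
Both orderings are possible: *three lexicographers* > *every pianist* and *every pianist* > *three lexicographers*.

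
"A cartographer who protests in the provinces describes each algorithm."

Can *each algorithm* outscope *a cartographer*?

Yes

The RC *who protests in the provinces* is an island, but *each algorithm* is not inside it — it is the matrix object, a clausemate of *a cartographer*.
Clause-internal QR can adjoin the lower DP above the subject, yielding the inverse reading.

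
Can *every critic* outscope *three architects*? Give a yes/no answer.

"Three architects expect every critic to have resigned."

Yes

ECM infinitives lack a CP barrier, so *every critic* can QR over the matrix subject *three architects*.
QR within a single clause is free, so the lower quantifier may take scope over the higher one.
So *every critic* > *three architects* is among the available readings.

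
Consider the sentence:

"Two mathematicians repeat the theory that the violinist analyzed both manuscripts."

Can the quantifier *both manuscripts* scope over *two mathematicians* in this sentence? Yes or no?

No

*both manuscripts* occurs within the complex NP *the theory that the violinist analyzed both manuscripts*.
A that-clause complement to a noun is an island; QR cannot cross the NP boundary.
So the wide-scope reading for *both manuscripts* is blocked.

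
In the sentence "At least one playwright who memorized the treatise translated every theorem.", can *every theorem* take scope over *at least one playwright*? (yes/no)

The RC *who memorized the treatise* is an island, but *every theorem* is not inside it — it is the matrix object, a clausemate of *at least one playwright*.
Since no island is crossed, the inverse ordering is licensed alongside surface scope.

Yes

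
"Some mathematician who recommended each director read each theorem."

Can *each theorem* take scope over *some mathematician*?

The RC *who recommended each director* is an island, but *each theorem* is not inside it — it is the matrix object, a clausemate of *some mathematician*.
Nothing blocks QR of the lower DP to a position above the higher one, so inverse scope is available.

Yes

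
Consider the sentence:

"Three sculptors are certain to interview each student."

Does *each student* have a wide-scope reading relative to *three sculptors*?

Yes

Raising constructions are monoclausal for scope purposes; *each student* is not separated from *three sculptors* by any island.
Nothing blocks QR of the lower DP to a position above the higher one, so inverse scope is available.
Both orderings are possible: *three sculptors* > *each student* and *each student* > *three sculptors*.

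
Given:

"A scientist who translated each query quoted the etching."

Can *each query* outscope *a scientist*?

No

The DP *each query* is contained in the relative clause *who translated each query*.
The relative clause forms an island for QR, so the quantifier is confined to the head noun's restrictor.
The inverse ordering *each query* > *a scientist* is therefore underivable.
(Only the surface reading survives: one fixed scientist with respect to all the relevant queries.)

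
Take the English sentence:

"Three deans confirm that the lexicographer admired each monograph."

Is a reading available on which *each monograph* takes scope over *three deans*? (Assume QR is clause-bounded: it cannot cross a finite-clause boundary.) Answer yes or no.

*each monograph* is embedded in the finite complement clause *that the lexicographer admired each monograph*.
Finite CP is the ceiling for QR here, by assumption.
The inverse ordering *each monograph* > *three deans* is therefore underivable.

No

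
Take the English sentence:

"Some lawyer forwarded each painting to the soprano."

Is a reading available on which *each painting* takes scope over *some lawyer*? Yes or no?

Yes

*each painting* is the matrix object and *some lawyer* the matrix subject; the two are clausemates.
With no island boundary between them, the object can take inverse scope over the subject via ordinary QR within the clause.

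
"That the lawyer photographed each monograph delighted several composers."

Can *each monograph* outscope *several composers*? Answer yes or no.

*each monograph* is embedded in the sentential subject *that the lawyer photographed each monograph*.
Subjects — clausal subjects included — are islands for extraction, and QR is no exception.
*each monograph* is confined to the island and cannot take scope over *several composers*.

No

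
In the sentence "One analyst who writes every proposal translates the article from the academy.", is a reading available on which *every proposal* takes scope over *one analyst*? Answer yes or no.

No

The DP *every proposal* is contained in the relative clause *who writes every proposal*.
Quantifiers inside a relative clause are trapped there; the RC boundary blocks QR.
So *every proposal* cannot raise to a position above *one analyst*.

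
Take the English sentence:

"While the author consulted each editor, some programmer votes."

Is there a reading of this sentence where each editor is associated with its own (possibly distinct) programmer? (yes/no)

The described interpretation is the *each editor* > *some programmer* scoping.
*each editor* occurs within the adjunct clause *while the author consulted each editor*.
Scope out of an adjunct clause is unavailable: QR respects the adjunct-island constraint.
*each editor* > *some programmer* would require crossing that boundary, which is illicit.

No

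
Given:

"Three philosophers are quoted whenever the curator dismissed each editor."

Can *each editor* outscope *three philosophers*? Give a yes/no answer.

*each editor* occurs within the adjunct clause *whenever the curator dismissed each editor*.
Adverbial clauses are not L-marked, so they are barriers for QR — the quantifier cannot escape the adjunct.
*each editor* > *three philosophers* would require crossing that boundary, which is illicit.

No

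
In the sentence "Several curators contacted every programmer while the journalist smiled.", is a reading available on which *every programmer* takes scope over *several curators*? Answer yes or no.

The adjunct island is irrelevant here — *every programmer* and *several curators* are both in the matrix clause.
Since no island is crossed, the inverse ordering is licensed alongside surface scope.

Yes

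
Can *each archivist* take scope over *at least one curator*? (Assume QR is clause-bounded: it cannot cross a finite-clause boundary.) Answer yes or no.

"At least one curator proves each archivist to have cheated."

Yes

The ECM infinitive is scope-transparent — *each archivist* is free to raise above *at least one curator*.
With no island boundary between them, the object can take inverse scope over the subject via ordinary QR within the clause.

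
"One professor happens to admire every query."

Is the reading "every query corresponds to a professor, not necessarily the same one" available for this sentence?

This is the *every query* > *one professor* reading.
Raising constructions are monoclausal for scope purposes; *every query* is not separated from *one professor* by any island.
Since no island is crossed, the inverse ordering is licensed alongside surface scope.

Yes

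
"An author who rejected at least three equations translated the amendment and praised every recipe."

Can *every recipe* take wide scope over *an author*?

No

The DP *every recipe* is contained in one conjunct of the coordinate structure (*praised every recipe*).
Asymmetric QR out of one conjunct violates the Coordinate Structure Constraint.
Hence only narrow scope for *every recipe* (under *an author*) survives.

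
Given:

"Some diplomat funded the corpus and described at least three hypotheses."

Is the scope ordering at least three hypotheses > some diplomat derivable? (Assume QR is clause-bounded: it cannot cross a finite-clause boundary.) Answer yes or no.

No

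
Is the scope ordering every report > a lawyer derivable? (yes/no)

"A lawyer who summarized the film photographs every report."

The RC *who summarized the film* is an island, but *every report* is not inside it — it is the matrix object, a clausemate of *a lawyer*.
Since no island is crossed, the inverse ordering is licensed alongside surface scope.
So *every report* > *a lawyer* is among the available readings.

Yes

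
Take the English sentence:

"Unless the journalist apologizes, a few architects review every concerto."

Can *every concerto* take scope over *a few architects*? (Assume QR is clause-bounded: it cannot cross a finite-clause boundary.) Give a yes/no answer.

Although there is an adjunct clause, *every concerto* is in the main clause, not inside the adjunct.
With no island boundary between them, the object can take inverse scope over the subject via ordinary QR within the clause.

Yes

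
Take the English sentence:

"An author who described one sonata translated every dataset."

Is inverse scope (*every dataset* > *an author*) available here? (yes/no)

Yes

Although the sentence contains a relative clause (*who described one sonata*), *every dataset* is outside it, in the matrix VP.
Clause-internal QR can adjoin the lower DP above the subject, yielding the inverse reading.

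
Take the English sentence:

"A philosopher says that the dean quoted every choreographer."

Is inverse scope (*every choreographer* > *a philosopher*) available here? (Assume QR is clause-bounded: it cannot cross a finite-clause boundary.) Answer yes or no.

No

The target quantifier *every choreographer* is part of the finite complement clause *that the dean quoted every choreographer*.
Under clause-bounded QR, a quantifier in an embedded finite clause cannot raise into the matrix clause.
Hence only narrow scope for *every choreographer* (under *a philosopher*) survives.
(Only the surface reading survives: one fixed philosopher with respect to all the relevant choreographers.)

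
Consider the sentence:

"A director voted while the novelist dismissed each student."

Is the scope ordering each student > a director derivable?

No

The DP *each student* is contained in the adjunct clause *while the novelist dismissed each student*.
Scope out of an adjunct clause is unavailable: QR respects the adjunct-island constraint.
Hence only narrow scope for *each student* (under *a director*) survives.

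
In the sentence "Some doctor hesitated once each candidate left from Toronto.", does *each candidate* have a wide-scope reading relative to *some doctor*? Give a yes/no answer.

No

The target quantifier *each candidate* is part of the adjunct clause *once each candidate left from Toronto*.
Adjuncts are opaque for quantifier raising; a quantifier in an adjunct stays inside it.
*each candidate* is confined to the island and cannot take scope over *some doctor*.
(Only the surface reading survives: one fixed doctor with respect to all the relevant candidates.)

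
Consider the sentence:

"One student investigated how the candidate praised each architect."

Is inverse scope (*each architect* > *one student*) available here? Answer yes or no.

The target quantifier *each architect* is part of the embedded question *how the candidate praised each architect*.
QR across an interrogative CP boundary is ruled out as a wh-island violation.
So *each architect* cannot raise to a position above *one student*.

No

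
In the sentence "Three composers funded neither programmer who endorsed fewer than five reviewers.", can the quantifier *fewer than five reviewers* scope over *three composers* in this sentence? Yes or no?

No

*fewer than five reviewers* sits inside the relative clause *who endorsed fewer than five reviewers* modifying *neither programmer*.
Relative clauses block scope extraction: QR cannot target a position outside the modified NP.
There is no licit LF on which *fewer than five reviewers* c-commands *three composers*.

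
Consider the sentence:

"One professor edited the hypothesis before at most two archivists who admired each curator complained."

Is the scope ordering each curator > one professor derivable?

The target quantifier *each curator* is part of the relative clause *who admired each curator*, which is itself inside the adjunct *before at most two archivists who admired each curator complained*.
The quantifier would have to escape first the RC and then the adjunct — two independent island violations.
So the wide-scope reading for *each curator* is blocked.
(Only the surface reading survives: one fixed professor with respect to all the relevant curators.)

No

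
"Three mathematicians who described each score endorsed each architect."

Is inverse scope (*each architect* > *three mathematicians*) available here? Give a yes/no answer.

*each architect* is a matrix argument; only *three mathematicians* is modified by the relative clause *who described each score*, so the RC island is irrelevant to the target quantifier.
Since no island is crossed, the inverse ordering is licensed alongside surface scope.
The sentence is scopally ambiguous between *three mathematicians* > *each architect* and *each architect* > *three mathematicians*.

Yes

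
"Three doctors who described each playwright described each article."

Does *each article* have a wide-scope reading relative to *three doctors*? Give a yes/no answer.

The relative clause *who described each playwright* modifies *three doctors*, but *each article* is not inside that relative clause — it is an argument of the matrix verb.
Clause-internal QR can adjoin the lower DP above the subject, yielding the inverse reading.
The sentence is scopally ambiguous between *three doctors* > *each article* and *each article* > *three doctors*.

Yes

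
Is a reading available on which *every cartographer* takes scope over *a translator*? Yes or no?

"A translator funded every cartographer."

Yes

*every cartographer* is the matrix object and *a translator* the matrix subject; the two are clausemates.
Nothing blocks QR of the lower DP to a position above the higher one, so inverse scope is available.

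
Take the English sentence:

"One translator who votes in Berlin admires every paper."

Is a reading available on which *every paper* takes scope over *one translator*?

The RC *who votes in Berlin* is an island, but *every paper* is not inside it — it is the matrix object, a clausemate of *one translator*.
Clause-internal QR can adjoin the lower DP above the subject, yielding the inverse reading.
Both orderings are possible: *one translator* > *every paper* and *every paper* > *one translator*.

Yes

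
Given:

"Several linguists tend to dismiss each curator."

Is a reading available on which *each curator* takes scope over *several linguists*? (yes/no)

Yes

Raising constructions are monoclausal for scope purposes; *each curator* is not separated from *several linguists* by any island.
Since no island is crossed, the inverse ordering is licensed alongside surface scope.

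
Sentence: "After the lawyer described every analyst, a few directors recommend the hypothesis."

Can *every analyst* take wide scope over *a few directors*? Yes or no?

The DP *every analyst* is contained in the adjunct clause *after the lawyer described every analyst*.
The adjunct-island constraint bars QR out of an adverbial clause.
*every analyst* > *a few directors* would require crossing that boundary, which is illicit.

No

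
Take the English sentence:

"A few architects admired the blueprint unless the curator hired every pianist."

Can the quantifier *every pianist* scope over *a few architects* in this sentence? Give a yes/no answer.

No

Structurally, *every pianist* is inside the adjunct clause *unless the curator hired every pianist*.
Scope out of an adjunct clause is unavailable: QR respects the adjunct-island constraint.
So *every pianist* cannot raise to a position above *a few architects*.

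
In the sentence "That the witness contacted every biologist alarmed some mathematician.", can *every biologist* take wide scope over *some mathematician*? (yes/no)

The DP *every biologist* is contained in the sentential subject *that the witness contacted every biologist*.
Sentential subjects are islands: a quantifier inside the subject clause cannot raise over the matrix predicate.
So the wide-scope reading for *every biologist* is blocked.

No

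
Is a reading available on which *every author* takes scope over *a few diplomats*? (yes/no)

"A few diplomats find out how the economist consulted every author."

No

*every author* sits inside the embedded question *how the economist consulted every author*.
Embedded questions are wh-islands: a quantifier inside an indirect question cannot QR into the matrix clause.
There is no licit LF on which *every author* c-commands *a few diplomats*.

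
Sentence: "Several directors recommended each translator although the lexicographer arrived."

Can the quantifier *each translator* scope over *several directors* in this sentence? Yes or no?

The adjunct clause does not contain *each translator*, which is the matrix object.
No island intervenes, so both surface and inverse scope are derivable.

Yes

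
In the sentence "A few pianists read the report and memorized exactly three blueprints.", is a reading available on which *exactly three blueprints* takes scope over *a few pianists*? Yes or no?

No

The DP *exactly three blueprints* is contained in one conjunct of the coordinate structure (*memorized exactly three blueprints*).
A quantifier cannot raise out of one conjunct of a coordination across the whole coordinate structure — the CSC applies to QR.
*exactly three blueprints* > *a few pianists* would require crossing that boundary, which is illicit.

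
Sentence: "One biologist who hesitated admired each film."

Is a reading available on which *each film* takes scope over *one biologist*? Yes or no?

Yes

*each film* sits in the matrix clause, not in the relative clause on *one biologist*.
Ordinary QR to a clause-peripheral position gives the wide-scope LF for the lower DP.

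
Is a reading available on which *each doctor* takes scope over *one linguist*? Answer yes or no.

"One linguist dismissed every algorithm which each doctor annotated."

No

*each doctor* sits inside the relative clause *which each doctor annotated* modifying *every algorithm*.
The relative clause forms an island for QR, so the quantifier is confined to the head noun's restrictor.
There is no licit LF on which *each doctor* c-commands *one linguist*.
(Only the surface reading survives: one fixed linguist with respect to all the relevant doctors.)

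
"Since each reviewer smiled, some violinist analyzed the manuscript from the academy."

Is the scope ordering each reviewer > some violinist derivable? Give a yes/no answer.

No

*each reviewer* is embedded in the adjunct clause *since each reviewer smiled*.
Since the clause is an adjunct (not a complement), the Adjunct Condition blocks QR across its edge.
*each reviewer* > *some violinist* would require crossing that boundary, which is illicit.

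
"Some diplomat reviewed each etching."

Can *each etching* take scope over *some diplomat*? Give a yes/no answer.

*some diplomat* and *each etching* are co-arguments of the matrix verb, with nothing but a clause-internal boundary between them.
QR within a single clause is free, so the lower quantifier may take scope over the higher one.

Yes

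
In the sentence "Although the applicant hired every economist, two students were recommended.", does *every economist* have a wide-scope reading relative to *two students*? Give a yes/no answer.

No

The DP *every economist* is contained in the adjunct clause *although the applicant hired every economist*.
Since the clause is an adjunct (not a complement), the Adjunct Condition blocks QR across its edge.
So the wide-scope reading for *every economist* is blocked.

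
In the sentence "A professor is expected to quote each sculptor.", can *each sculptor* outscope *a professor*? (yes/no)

Yes

Infinitival complements of raising predicates do not block QR; *each sculptor* and *a professor* are effectively clausemates.
No island intervenes, so both surface and inverse scope are derivable.
Both orderings are possible: *a professor* > *each sculptor* and *each sculptor* > *a professor*.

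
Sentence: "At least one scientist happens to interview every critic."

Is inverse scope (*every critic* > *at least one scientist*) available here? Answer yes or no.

*every critic* is inside a raising infinitive, which is transparent to QR (no CP barrier), so it behaves as a matrix argument.
Nothing blocks QR of the lower DP to a position above the higher one, so inverse scope is available.
Both orderings are possible: *at least one scientist* > *every critic* and *every critic* > *at least one scientist*.

Yes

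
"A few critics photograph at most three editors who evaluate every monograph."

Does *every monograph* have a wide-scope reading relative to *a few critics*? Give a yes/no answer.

Structurally, *every monograph* is inside the relative clause *who evaluate every monograph* modifying *at most three editors*.
Quantifiers inside a relative clause are trapped there; the RC boundary blocks QR.
*every monograph* is confined to the island and cannot take scope over *a few critics*.

No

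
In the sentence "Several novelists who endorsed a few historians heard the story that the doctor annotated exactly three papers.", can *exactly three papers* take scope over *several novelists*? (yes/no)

The target quantifier *exactly three papers* is part of the complex NP *the story that the doctor annotated exactly three papers*.
Since the clause is the complement of a nominal head, the CNPC blocks scope extraction.
The inverse ordering *exactly three papers* > *several novelists* is therefore underivable.

No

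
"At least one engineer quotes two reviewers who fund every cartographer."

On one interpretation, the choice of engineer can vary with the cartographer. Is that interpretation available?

This is the *every cartographer* > *at least one engineer* reading.
*every cartographer* sits inside the relative clause *who fund every cartographer* modifying *two reviewers*.
Relative clauses block scope extraction: QR cannot target a position outside the modified NP.
Hence only narrow scope for *every cartographer* (under *at least one engineer*) survives.
(Only the surface reading survives: one fixed engineer with respect to all the relevant cartographers.)

No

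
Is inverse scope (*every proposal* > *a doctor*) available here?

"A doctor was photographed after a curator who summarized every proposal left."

The DP *every proposal* is contained in the relative clause *who summarized every proposal*, which is itself inside the adjunct *after a curator who summarized every proposal left*.
Even if one barrier were somehow void, the other would still block QR.
The inverse ordering *every proposal* > *a doctor* is therefore underivable.

No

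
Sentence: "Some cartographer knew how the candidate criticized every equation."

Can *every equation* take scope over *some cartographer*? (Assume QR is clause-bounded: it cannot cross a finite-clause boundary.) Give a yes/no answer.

No

*every equation* occurs within the embedded question *how the candidate criticized every equation*.
The wh-island constraint blocks QR out of an embedded interrogative.
So *every equation* cannot raise to a position above *some cartographer*.
(Only the surface reading survives: one fixed cartographer with respect to all the relevant equations.)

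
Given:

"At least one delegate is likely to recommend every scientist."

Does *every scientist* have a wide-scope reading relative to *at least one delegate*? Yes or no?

*every scientist* is the object of the infinitival complement of a raising predicate; raising infinitives are transparent for QR, so the two DPs are in effect clausemates.
Ordinary QR to a clause-peripheral position gives the wide-scope LF for the lower DP.
So *every scientist* > *at least one delegate* is among the available readings.

Yes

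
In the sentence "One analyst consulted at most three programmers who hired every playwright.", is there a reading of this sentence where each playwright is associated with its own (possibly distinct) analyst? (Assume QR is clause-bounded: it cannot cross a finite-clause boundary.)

No

The described interpretation is the *every playwright* > *one analyst* scoping.
*every playwright* is embedded in the relative clause *who hired every playwright* modifying *at most three programmers*.
Quantifiers inside a relative clause are trapped there; the RC boundary blocks QR.
The inverse ordering *every playwright* > *one analyst* is therefore underivable.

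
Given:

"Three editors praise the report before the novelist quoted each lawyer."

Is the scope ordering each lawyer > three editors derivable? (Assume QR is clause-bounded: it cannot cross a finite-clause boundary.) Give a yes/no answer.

No

Structurally, *each lawyer* is inside the adjunct clause *before the novelist quoted each lawyer*.
Adverbial clauses are not L-marked, so they are barriers for QR — the quantifier cannot escape the adjunct.
So *each lawyer* cannot raise high enough to outscope *three editors*; only the surface ordering *three editors* > *each lawyer* is available.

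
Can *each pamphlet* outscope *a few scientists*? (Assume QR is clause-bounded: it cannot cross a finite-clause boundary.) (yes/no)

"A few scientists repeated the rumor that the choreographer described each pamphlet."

Structurally, *each pamphlet* is inside the complex NP *the rumor that the choreographer described each pamphlet*.
Noun-complement clauses are scope islands (the Complex NP Constraint): a quantifier inside one cannot scope into the matrix.
Hence only narrow scope for *each pamphlet* (under *a few scientists*) survives.

No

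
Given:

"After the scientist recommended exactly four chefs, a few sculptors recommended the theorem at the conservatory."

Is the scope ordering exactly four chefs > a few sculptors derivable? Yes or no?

Structurally, *exactly four chefs* is inside the adjunct clause *after the scientist recommended exactly four chefs*.
The adjunct-island constraint bars QR out of an adverbial clause.
*exactly four chefs* is confined to the island and cannot take scope over *a few sculptors*.

No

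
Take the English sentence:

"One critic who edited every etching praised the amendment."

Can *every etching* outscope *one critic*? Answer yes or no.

*every etching* is embedded in the relative clause *who edited every etching*.
QR out of a relative clause is ruled out by the relative-clause island constraint.
*every etching* > *one critic* would require crossing that boundary, which is illicit.

No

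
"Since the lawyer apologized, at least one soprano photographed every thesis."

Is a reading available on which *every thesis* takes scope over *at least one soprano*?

Yes

*every thesis* is a matrix argument; the adjunct is an island but the target quantifier is outside it.
Since no island is crossed, the inverse ordering is licensed alongside surface scope.
Both orderings are possible: *at least one soprano* > *every thesis* and *every thesis* > *at least one soprano*.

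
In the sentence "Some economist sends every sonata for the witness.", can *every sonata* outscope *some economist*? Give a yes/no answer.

Yes

*every sonata* is the matrix object and *some economist* the matrix subject; the two are clausemates.
Clause-internal QR can adjoin the lower DP above the subject, yielding the inverse reading.
Both orderings are possible: *some economist* > *every sonata* and *every sonata* > *some economist*.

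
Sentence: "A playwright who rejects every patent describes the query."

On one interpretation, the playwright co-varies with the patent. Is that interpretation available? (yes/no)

No

The described interpretation is the *every patent* > *a playwright* scoping.
The target quantifier *every patent* is part of the relative clause *who rejects every patent*.
QR out of a relative clause is ruled out by the relative-clause island constraint.
The inverse ordering *every patent* > *a playwright* is therefore underivable.
(Only the surface reading survives: one fixed playwright with respect to all the relevant patents.)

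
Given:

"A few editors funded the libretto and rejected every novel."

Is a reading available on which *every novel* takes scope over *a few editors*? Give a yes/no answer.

No

*every novel* is embedded in one conjunct of the coordinate structure (*rejected every novel*).
The Coordinate Structure Constraint blocks movement (including QR) out of a single conjunct.
So the wide-scope reading for *every novel* is blocked.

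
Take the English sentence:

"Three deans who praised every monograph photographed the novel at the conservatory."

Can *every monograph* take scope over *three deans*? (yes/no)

*every monograph* is embedded in the relative clause *who praised every monograph*.
QR out of a relative clause is ruled out by the relative-clause island constraint.
So *every monograph* cannot raise to a position above *three deans*.

No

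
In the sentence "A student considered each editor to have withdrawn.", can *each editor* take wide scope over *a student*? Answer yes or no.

*each editor* is the subject of an ECM infinitive — the infinitival complement of an ECM verb is not a scope island, so *each editor* can raise into the matrix clause.
Clause-internal QR can adjoin the lower DP above the subject, yielding the inverse reading.
The sentence is scopally ambiguous between *a student* > *each editor* and *each editor* > *a student*.

Yes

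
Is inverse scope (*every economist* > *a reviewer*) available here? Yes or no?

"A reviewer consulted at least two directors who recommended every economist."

No

Structurally, *every economist* is inside the relative clause *who recommended every economist* modifying *at least two directors*.
QR out of a relative clause is ruled out by the relative-clause island constraint.
Hence only narrow scope for *every economist* (under *a reviewer*) survives.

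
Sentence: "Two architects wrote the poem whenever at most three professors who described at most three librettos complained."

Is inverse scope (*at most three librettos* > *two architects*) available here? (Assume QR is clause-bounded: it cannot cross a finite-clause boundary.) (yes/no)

No

*at most three librettos* occurs within the relative clause *who described at most three librettos*, which is itself inside the adjunct *whenever at most three professors who described at most three librettos complained*.
The quantifier would have to escape first the RC and then the adjunct — two independent island violations.
So *at most three librettos* cannot raise to a position above *two architects*.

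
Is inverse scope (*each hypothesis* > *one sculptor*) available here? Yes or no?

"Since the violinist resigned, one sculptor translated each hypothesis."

The adjunct island is irrelevant here — *each hypothesis* and *one sculptor* are both in the matrix clause.
Ordinary QR to a clause-peripheral position gives the wide-scope LF for the lower DP.

Yes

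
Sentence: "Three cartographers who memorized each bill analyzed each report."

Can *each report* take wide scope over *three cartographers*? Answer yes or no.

Yes

Although the sentence contains a relative clause (*who memorized each bill*), *each report* is outside it, in the matrix VP.
Since no island is crossed, the inverse ordering is licensed alongside surface scope.
So *each report* > *three cartographers* is among the available readings.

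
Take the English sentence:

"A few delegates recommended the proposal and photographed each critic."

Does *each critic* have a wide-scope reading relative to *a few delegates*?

No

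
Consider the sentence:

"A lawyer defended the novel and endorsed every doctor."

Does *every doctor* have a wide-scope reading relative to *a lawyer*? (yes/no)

*every doctor* occurs within one conjunct of the coordinate structure (*endorsed every doctor*).
Asymmetric QR out of one conjunct violates the Coordinate Structure Constraint.
There is no licit LF on which *every doctor* c-commands *a lawyer*.

No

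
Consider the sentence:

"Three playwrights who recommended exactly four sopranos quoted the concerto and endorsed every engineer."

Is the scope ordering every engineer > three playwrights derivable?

No

The target quantifier *every engineer* is part of one conjunct of the coordinate structure (*endorsed every engineer*).
Asymmetric QR out of one conjunct violates the Coordinate Structure Constraint.
There is no licit LF on which *every engineer* c-commands *three playwrights*.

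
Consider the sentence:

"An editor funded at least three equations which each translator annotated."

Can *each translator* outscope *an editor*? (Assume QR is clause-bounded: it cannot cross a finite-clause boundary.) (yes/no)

The DP *each translator* is contained in the relative clause *which each translator annotated* modifying *at least three equations*.
Relative clauses block scope extraction: QR cannot target a position outside the modified NP.
There is no licit LF on which *each translator* c-commands *an editor*.

No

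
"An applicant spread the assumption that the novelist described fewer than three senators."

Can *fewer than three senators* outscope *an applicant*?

Structurally, *fewer than three senators* is inside the complex NP *the assumption that the novelist described fewer than three senators*.
A that-clause complement to a noun is an island; QR cannot cross the NP boundary.
Hence only narrow scope for *fewer than three senators* (under *an applicant*) survives.

No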